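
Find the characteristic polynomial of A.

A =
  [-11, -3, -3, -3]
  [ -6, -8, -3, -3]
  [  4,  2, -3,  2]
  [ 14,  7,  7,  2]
x^4 + 20*x^3 + 150*x^2 + 500*x + 625

Expanding det(x·I − A) (e.g. by cofactor expansion or by noting that A is similar to its Jordan form J, which has the same characteristic polynomial as A) gives
  χ_A(x) = x^4 + 20*x^3 + 150*x^2 + 500*x + 625
which factors as (x + 5)^4. The eigenvalues (with algebraic multiplicities) are λ = -5 with multiplicity 4.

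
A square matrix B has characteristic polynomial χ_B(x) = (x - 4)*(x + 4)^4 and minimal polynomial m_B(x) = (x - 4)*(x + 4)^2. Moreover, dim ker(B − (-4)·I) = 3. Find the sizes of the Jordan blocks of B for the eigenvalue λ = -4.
Block sizes for λ = -4: [2, 1, 1]

Step 1 — from the characteristic polynomial, algebraic multiplicity of λ = -4 is 4. From dim ker(B − (-4)·I) = 3, there are exactly 3 Jordan blocks for λ = -4.
Step 2 — from the minimal polynomial, the factor (x + 4)^2 tells us the largest block for λ = -4 has size 2.
Step 3 — with total size 4, 3 blocks, and largest block 2, the block sizes (in nonincreasing order) are [2, 1, 1].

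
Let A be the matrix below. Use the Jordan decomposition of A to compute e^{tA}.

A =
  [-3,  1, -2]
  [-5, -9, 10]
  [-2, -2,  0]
e^{tA} =
  [t*exp(-4*t) + exp(-4*t), t*exp(-4*t), -2*t*exp(-4*t)]
  [-5*t*exp(-4*t), -5*t*exp(-4*t) + exp(-4*t), 10*t*exp(-4*t)]
  [-2*t*exp(-4*t), -2*t*exp(-4*t), 4*t*exp(-4*t) + exp(-4*t)]

Strategy: write A = P · J · P⁻¹ where J is a Jordan canonical form, so e^{tA} = P · e^{tJ} · P⁻¹, and e^{tJ} can be computed block-by-block.

A has Jordan form
J =
  [-4,  1,  0]
  [ 0, -4,  0]
  [ 0,  0, -4]
(up to reordering of blocks).

Per-block formulas:
  For a 1×1 block at λ = -4: exp(t · [-4]) = [e^(-4t)].
  For a 2×2 Jordan block J_2(-4): exp(t · J_2(-4)) = e^(-4t)·(I + t·N), where N is the 2×2 nilpotent shift.

After assembling e^{tJ} and conjugating by P, we get:

e^{tA} =
  [t*exp(-4*t) + exp(-4*t), t*exp(-4*t), -2*t*exp(-4*t)]
  [-5*t*exp(-4*t), -5*t*exp(-4*t) + exp(-4*t), 10*t*exp(-4*t)]
  [-2*t*exp(-4*t), -2*t*exp(-4*t), 4*t*exp(-4*t) + exp(-4*t)]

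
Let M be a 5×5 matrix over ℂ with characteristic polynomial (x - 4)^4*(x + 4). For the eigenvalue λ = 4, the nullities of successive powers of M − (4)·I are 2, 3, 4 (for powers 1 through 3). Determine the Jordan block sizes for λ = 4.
Block sizes for λ = 4: [3, 1]

From the dimensions of kernels of powers, the number of Jordan blocks of size at least j is d_j − d_{j−1} where d_j = dim ker(N^j) (with d_0 = 0). Computing the differences gives [2, 1, 1].
The number of blocks of size exactly k is (#blocks of size ≥ k) − (#blocks of size ≥ k + 1), so the partition is: 1 block(s) of size 1, 1 block(s) of size 3.
In nonincreasing order the block sizes are [3, 1].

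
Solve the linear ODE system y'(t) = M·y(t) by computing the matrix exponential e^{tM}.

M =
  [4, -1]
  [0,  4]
e^{tM} =
  [exp(4*t), -t*exp(4*t)]
  [0, exp(4*t)]

Strategy: write M = P · J · P⁻¹ where J is a Jordan canonical form, so e^{tM} = P · e^{tJ} · P⁻¹, and e^{tJ} can be computed block-by-block.

M has Jordan form
J =
  [4, 1]
  [0, 4]
(up to reordering of blocks).

Per-block formulas:
  For a 2×2 Jordan block J_2(4): exp(t · J_2(4)) = e^(4t)·(I + t·N), where N is the 2×2 nilpotent shift.

After assembling e^{tJ} and conjugating by P, we get:

e^{tM} =
  [exp(4*t), -t*exp(4*t)]
  [0, exp(4*t)]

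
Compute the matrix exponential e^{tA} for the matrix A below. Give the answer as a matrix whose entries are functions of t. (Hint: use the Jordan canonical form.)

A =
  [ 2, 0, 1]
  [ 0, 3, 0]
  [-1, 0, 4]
e^{tA} =
  [-t*exp(3*t) + exp(3*t), 0, t*exp(3*t)]
  [0, exp(3*t), 0]
  [-t*exp(3*t), 0, t*exp(3*t) + exp(3*t)]

Strategy: write A = P · J · P⁻¹ where J is a Jordan canonical form, so e^{tA} = P · e^{tJ} · P⁻¹, and e^{tJ} can be computed block-by-block.

A has Jordan form
J =
  [3, 1, 0]
  [0, 3, 0]
  [0, 0, 3]
(up to reordering of blocks).

Per-block formulas:
  For a 2×2 Jordan block J_2(3): exp(t · J_2(3)) = e^(3t)·(I + t·N), where N is the 2×2 nilpotent shift.
  For a 1×1 block at λ = 3: exp(t · [3]) = [e^(3t)].

After assembling e^{tJ} and conjugating by P, we get:

e^{tA} =
  [-t*exp(3*t) + exp(3*t), 0, t*exp(3*t)]
  [0, exp(3*t), 0]
  [-t*exp(3*t), 0, t*exp(3*t) + exp(3*t)]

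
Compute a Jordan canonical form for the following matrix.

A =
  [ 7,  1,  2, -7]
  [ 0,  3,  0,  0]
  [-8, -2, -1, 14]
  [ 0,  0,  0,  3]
J_2(3) ⊕ J_1(3) ⊕ J_1(3)

The characteristic polynomial is
  det(x·I − A) = x^4 - 12*x^3 + 54*x^2 - 108*x + 81 = (x - 3)^4

Eigenvalues and multiplicities (the geometric multiplicity of λ is n − rank(A − λI), which equals the number of Jordan blocks for λ):
  λ = 3: algebraic multiplicity = 4, geometric multiplicity = 3

Determining the block sizes for each eigenvalue:
  λ = 3: 3 blocks summing to 4 forces exactly one block of size 2 and the rest size 1 → block sizes [2, 1, 1]

Assembling the blocks gives a Jordan form
J =
  [3, 1, 0, 0]
  [0, 3, 0, 0]
  [0, 0, 3, 0]
  [0, 0, 0, 3]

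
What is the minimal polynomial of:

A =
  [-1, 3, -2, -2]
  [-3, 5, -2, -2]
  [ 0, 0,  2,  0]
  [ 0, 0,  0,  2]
x^2 - 4*x + 4

The characteristic polynomial is χ_A(x) = (x - 2)^4, so the eigenvalues are known. The minimal polynomial is
  m_A(x) = Π_λ (x − λ)^{k_λ}
where k_λ is the size of the *largest* Jordan block for λ (equivalently, the smallest k with (A − λI)^k v = 0 for every generalised eigenvector v of λ).

  λ = 2: largest Jordan block has size 2, contributing (x − 2)^2

So m_A(x) = (x - 2)^2 = x^2 - 4*x + 4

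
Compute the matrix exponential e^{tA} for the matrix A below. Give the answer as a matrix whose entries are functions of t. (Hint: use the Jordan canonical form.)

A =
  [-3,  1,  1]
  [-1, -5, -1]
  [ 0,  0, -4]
e^{tA} =
  [t*exp(-4*t) + exp(-4*t), t*exp(-4*t), t*exp(-4*t)]
  [-t*exp(-4*t), -t*exp(-4*t) + exp(-4*t), -t*exp(-4*t)]
  [0, 0, exp(-4*t)]

Strategy: write A = P · J · P⁻¹ where J is a Jordan canonical form, so e^{tA} = P · e^{tJ} · P⁻¹, and e^{tJ} can be computed block-by-block.

A has Jordan form
J =
  [-4,  1,  0]
  [ 0, -4,  0]
  [ 0,  0, -4]
(up to reordering of blocks).

Per-block formulas:
  For a 2×2 Jordan block J_2(-4): exp(t · J_2(-4)) = e^(-4t)·(I + t·N), where N is the 2×2 nilpotent shift.
  For a 1×1 block at λ = -4: exp(t · [-4]) = [e^(-4t)].

After assembling e^{tJ} and conjugating by P, we get:

e^{tA} =
  [t*exp(-4*t) + exp(-4*t), t*exp(-4*t), t*exp(-4*t)]
  [-t*exp(-4*t), -t*exp(-4*t) + exp(-4*t), -t*exp(-4*t)]
  [0, 0, exp(-4*t)]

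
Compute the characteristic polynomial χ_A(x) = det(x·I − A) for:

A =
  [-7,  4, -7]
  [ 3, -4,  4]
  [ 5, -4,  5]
x^3 + 6*x^2 + 12*x + 8

Expanding det(x·I − A) (e.g. by cofactor expansion or by noting that A is similar to its Jordan form J, which has the same characteristic polynomial as A) gives
  χ_A(x) = x^3 + 6*x^2 + 12*x + 8
which factors as (x + 2)^3. The eigenvalues (with algebraic multiplicities) are λ = -2 with multiplicity 3.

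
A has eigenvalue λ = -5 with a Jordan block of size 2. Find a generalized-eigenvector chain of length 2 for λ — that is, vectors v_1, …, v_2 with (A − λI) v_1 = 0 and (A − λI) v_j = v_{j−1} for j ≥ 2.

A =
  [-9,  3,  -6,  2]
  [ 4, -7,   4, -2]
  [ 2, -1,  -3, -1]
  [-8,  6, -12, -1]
A Jordan chain for λ = -5 of length 2:
v_1 = (-4, 4, 2, -8)ᵀ
v_2 = (1, 0, 0, 0)ᵀ

Let N = A − (-5)·I. We want v_2 with N^2 v_2 = 0 but N^1 v_2 ≠ 0; then v_{j-1} := N · v_j for j = 2, …, 2.

Pick v_2 = (1, 0, 0, 0)ᵀ.
Then v_1 = N · v_2 = (-4, 4, 2, -8)ᵀ.

Sanity check: (A − (-5)·I) v_1 = (0, 0, 0, 0)ᵀ = 0. ✓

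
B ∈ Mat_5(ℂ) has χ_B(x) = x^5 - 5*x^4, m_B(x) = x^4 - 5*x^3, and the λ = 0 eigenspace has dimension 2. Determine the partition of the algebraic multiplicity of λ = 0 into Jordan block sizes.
Block sizes for λ = 0: [3, 1]

Step 1 — from the characteristic polynomial, algebraic multiplicity of λ = 0 is 4. From dim ker(B − (0)·I) = 2, there are exactly 2 Jordan blocks for λ = 0.
Step 2 — from the minimal polynomial, the factor (x − 0)^3 tells us the largest block for λ = 0 has size 3.
Step 3 — with total size 4, 2 blocks, and largest block 3, the block sizes (in nonincreasing order) are [3, 1].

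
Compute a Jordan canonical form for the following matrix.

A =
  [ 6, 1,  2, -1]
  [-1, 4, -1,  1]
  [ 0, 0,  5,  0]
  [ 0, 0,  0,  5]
J_3(5) ⊕ J_1(5)

The characteristic polynomial is
  det(x·I − A) = x^4 - 20*x^3 + 150*x^2 - 500*x + 625 = (x - 5)^4

Eigenvalues and multiplicities (the geometric multiplicity of λ is n − rank(A − λI), which equals the number of Jordan blocks for λ):
  λ = 5: algebraic multiplicity = 4, geometric multiplicity = 2

Determining the block sizes for each eigenvalue:
  λ = 5: with am = 4 and gm = 2, the partition is not yet determined (e.g. several partitions of 4 into 2 parts exist). Let N = A − (5)·I. Computing rank(N^1) = 2, rank(N^2) = 1, rank(N^3) = 0; the number of blocks of size ≥ j is rank(N^{j−1}) − rank(N^j), giving [2, 1, 1]. So we have 1 block(s) of size 3, 1 block(s) of size 1 → block sizes [3, 1]

Assembling the blocks gives a Jordan form
J =
  [5, 1, 0, 0]
  [0, 5, 1, 0]
  [0, 0, 5, 0]
  [0, 0, 0, 5]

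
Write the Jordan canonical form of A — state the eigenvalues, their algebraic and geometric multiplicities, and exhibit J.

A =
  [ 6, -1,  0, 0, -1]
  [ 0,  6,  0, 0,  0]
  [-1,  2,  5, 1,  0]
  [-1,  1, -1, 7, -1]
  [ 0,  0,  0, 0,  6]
J_2(6) ⊕ J_2(6) ⊕ J_1(6)

The characteristic polynomial is
  det(x·I − A) = x^5 - 30*x^4 + 360*x^3 - 2160*x^2 + 6480*x - 7776 = (x - 6)^5

Eigenvalues and multiplicities (the geometric multiplicity of λ is n − rank(A − λI), which equals the number of Jordan blocks for λ):
  λ = 6: algebraic multiplicity = 5, geometric multiplicity = 3

Determining the block sizes for each eigenvalue:
  λ = 6: with am = 5 and gm = 3, the partition is not yet determined (e.g. several partitions of 5 into 3 parts exist). Let N = A − (6)·I. Computing rank(N^1) = 2, rank(N^2) = 0; the number of blocks of size ≥ j is rank(N^{j−1}) − rank(N^j), giving [3, 2]. So we have 2 block(s) of size 2, 1 block(s) of size 1 → block sizes [2, 2, 1]

Assembling the blocks gives a Jordan form
J =
  [6, 1, 0, 0, 0]
  [0, 6, 0, 0, 0]
  [0, 0, 6, 1, 0]
  [0, 0, 0, 6, 0]
  [0, 0, 0, 0, 6]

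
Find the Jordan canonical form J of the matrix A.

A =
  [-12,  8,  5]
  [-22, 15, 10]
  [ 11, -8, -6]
J_2(-1) ⊕ J_1(-1)

The characteristic polynomial is
  det(x·I − A) = x^3 + 3*x^2 + 3*x + 1 = (x + 1)^3

Eigenvalues and multiplicities (the geometric multiplicity of λ is n − rank(A − λI), which equals the number of Jordan blocks for λ):
  λ = -1: algebraic multiplicity = 3, geometric multiplicity = 2

Determining the block sizes for each eigenvalue:
  λ = -1: 2 blocks summing to 3 forces exactly one block of size 2 and the rest size 1 → block sizes [2, 1]

Assembling the blocks gives a Jordan form
J =
  [-1,  1,  0]
  [ 0, -1,  0]
  [ 0,  0, -1]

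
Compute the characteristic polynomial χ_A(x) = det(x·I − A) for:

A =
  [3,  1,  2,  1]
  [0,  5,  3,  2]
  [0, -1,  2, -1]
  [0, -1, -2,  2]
x^4 - 12*x^3 + 54*x^2 - 108*x + 81

Expanding det(x·I − A) (e.g. by cofactor expansion or by noting that A is similar to its Jordan form J, which has the same characteristic polynomial as A) gives
  χ_A(x) = x^4 - 12*x^3 + 54*x^2 - 108*x + 81
which factors as (x - 3)^4. The eigenvalues (with algebraic multiplicities) are λ = 3 with multiplicity 4.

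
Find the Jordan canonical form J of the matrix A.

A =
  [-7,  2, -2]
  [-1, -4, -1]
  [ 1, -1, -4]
J_2(-5) ⊕ J_1(-5)

The characteristic polynomial is
  det(x·I − A) = x^3 + 15*x^2 + 75*x + 125 = (x + 5)^3

Eigenvalues and multiplicities (the geometric multiplicity of λ is n − rank(A − λI), which equals the number of Jordan blocks for λ):
  λ = -5: algebraic multiplicity = 3, geometric multiplicity = 2

Determining the block sizes for each eigenvalue:
  λ = -5: 2 blocks summing to 3 forces exactly one block of size 2 and the rest size 1 → block sizes [2, 1]

Assembling the blocks gives a Jordan form
J =
  [-5,  1,  0]
  [ 0, -5,  0]
  [ 0,  0, -5]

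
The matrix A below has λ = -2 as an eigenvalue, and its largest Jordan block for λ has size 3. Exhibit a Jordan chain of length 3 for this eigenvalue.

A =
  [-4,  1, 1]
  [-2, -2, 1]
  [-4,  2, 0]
A Jordan chain for λ = -2 of length 3:
v_1 = (-2, 0, -4)ᵀ
v_2 = (-2, -2, -4)ᵀ
v_3 = (1, 0, 0)ᵀ

Let N = A − (-2)·I. We want v_3 with N^3 v_3 = 0 but N^2 v_3 ≠ 0; then v_{j-1} := N · v_j for j = 3, …, 2.

Pick v_3 = (1, 0, 0)ᵀ.
Then v_2 = N · v_3 = (-2, -2, -4)ᵀ.
Then v_1 = N · v_2 = (-2, 0, -4)ᵀ.

Sanity check: (A − (-2)·I) v_1 = (0, 0, 0)ᵀ = 0. ✓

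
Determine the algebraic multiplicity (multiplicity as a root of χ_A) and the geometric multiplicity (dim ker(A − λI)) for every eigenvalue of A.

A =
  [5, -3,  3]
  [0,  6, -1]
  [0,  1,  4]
λ = 5: alg = 3, geom = 2

Step 1 — factor the characteristic polynomial to read off the algebraic multiplicities:
  χ_A(x) = (x - 5)^3

Step 2 — compute geometric multiplicities via the rank-nullity identity g(λ) = n − rank(A − λI):
  rank(A − (5)·I) = 1, so dim ker(A − (5)·I) = n − 1 = 2

Summary:
  λ = 5: algebraic multiplicity = 3, geometric multiplicity = 2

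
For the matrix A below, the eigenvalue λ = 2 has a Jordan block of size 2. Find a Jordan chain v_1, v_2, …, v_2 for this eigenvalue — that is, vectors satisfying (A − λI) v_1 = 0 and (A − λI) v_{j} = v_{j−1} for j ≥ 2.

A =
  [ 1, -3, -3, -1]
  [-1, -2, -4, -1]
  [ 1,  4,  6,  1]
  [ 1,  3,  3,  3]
A Jordan chain for λ = 2 of length 2:
v_1 = (-1, -1, 1, 1)ᵀ
v_2 = (1, 0, 0, 0)ᵀ

Let N = A − (2)·I. We want v_2 with N^2 v_2 = 0 but N^1 v_2 ≠ 0; then v_{j-1} := N · v_j for j = 2, …, 2.

Pick v_2 = (1, 0, 0, 0)ᵀ.
Then v_1 = N · v_2 = (-1, -1, 1, 1)ᵀ.

Sanity check: (A − (2)·I) v_1 = (0, 0, 0, 0)ᵀ = 0. ✓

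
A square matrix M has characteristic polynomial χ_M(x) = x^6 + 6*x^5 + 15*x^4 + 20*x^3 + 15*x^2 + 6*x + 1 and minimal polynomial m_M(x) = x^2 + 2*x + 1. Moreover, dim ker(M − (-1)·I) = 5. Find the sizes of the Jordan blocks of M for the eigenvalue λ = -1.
Block sizes for λ = -1: [2, 1, 1, 1, 1]

Step 1 — from the characteristic polynomial, algebraic multiplicity of λ = -1 is 6. From dim ker(M − (-1)·I) = 5, there are exactly 5 Jordan blocks for λ = -1.
Step 2 — from the minimal polynomial, the factor (x + 1)^2 tells us the largest block for λ = -1 has size 2.
Step 3 — with total size 6, 5 blocks, and largest block 2, the block sizes (in nonincreasing order) are [2, 1, 1, 1, 1].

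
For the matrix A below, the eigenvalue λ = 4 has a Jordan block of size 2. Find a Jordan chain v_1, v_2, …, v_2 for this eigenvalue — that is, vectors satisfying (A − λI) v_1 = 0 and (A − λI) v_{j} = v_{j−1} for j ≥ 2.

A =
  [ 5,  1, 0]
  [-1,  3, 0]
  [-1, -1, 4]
A Jordan chain for λ = 4 of length 2:
v_1 = (1, -1, -1)ᵀ
v_2 = (1, 0, 0)ᵀ

Let N = A − (4)·I. We want v_2 with N^2 v_2 = 0 but N^1 v_2 ≠ 0; then v_{j-1} := N · v_j for j = 2, …, 2.

Pick v_2 = (1, 0, 0)ᵀ.
Then v_1 = N · v_2 = (1, -1, -1)ᵀ.

Sanity check: (A − (4)·I) v_1 = (0, 0, 0)ᵀ = 0. ✓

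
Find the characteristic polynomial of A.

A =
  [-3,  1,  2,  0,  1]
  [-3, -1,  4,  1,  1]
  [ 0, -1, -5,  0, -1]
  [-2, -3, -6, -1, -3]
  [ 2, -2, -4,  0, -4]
x^5 + 14*x^4 + 78*x^3 + 216*x^2 + 297*x + 162

Expanding det(x·I − A) (e.g. by cofactor expansion or by noting that A is similar to its Jordan form J, which has the same characteristic polynomial as A) gives
  χ_A(x) = x^5 + 14*x^4 + 78*x^3 + 216*x^2 + 297*x + 162
which factors as (x + 2)*(x + 3)^4. The eigenvalues (with algebraic multiplicities) are λ = -3 with multiplicity 4, λ = -2 with multiplicity 1.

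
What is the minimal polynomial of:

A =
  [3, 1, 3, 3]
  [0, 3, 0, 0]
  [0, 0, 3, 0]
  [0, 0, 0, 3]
x^2 - 6*x + 9

The characteristic polynomial is χ_A(x) = (x - 3)^4, so the eigenvalues are known. The minimal polynomial is
  m_A(x) = Π_λ (x − λ)^{k_λ}
where k_λ is the size of the *largest* Jordan block for λ (equivalently, the smallest k with (A − λI)^k v = 0 for every generalised eigenvector v of λ).

  λ = 3: largest Jordan block has size 2, contributing (x − 3)^2

So m_A(x) = (x - 3)^2 = x^2 - 6*x + 9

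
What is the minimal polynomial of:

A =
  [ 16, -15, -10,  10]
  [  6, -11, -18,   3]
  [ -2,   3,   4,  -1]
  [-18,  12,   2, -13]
x^4 + 4*x^3 - 3*x^2 - 10*x + 8

The characteristic polynomial is χ_A(x) = (x - 1)^2*(x + 2)*(x + 4), so the eigenvalues are known. The minimal polynomial is
  m_A(x) = Π_λ (x − λ)^{k_λ}
where k_λ is the size of the *largest* Jordan block for λ (equivalently, the smallest k with (A − λI)^k v = 0 for every generalised eigenvector v of λ).

  λ = -4: largest Jordan block has size 1, contributing (x + 4)
  λ = -2: largest Jordan block has size 1, contributing (x + 2)
  λ = 1: largest Jordan block has size 2, contributing (x − 1)^2

So m_A(x) = (x - 1)^2*(x + 2)*(x + 4) = x^4 + 4*x^3 - 3*x^2 - 10*x + 8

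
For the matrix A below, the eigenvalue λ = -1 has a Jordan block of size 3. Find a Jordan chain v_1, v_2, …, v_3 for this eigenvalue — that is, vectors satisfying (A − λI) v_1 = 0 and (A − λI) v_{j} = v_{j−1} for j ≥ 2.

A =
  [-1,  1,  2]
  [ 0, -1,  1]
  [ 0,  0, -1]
A Jordan chain for λ = -1 of length 3:
v_1 = (1, 0, 0)ᵀ
v_2 = (2, 1, 0)ᵀ
v_3 = (0, 0, 1)ᵀ

Let N = A − (-1)·I. We want v_3 with N^3 v_3 = 0 but N^2 v_3 ≠ 0; then v_{j-1} := N · v_j for j = 3, …, 2.

Pick v_3 = (0, 0, 1)ᵀ.
Then v_2 = N · v_3 = (2, 1, 0)ᵀ.
Then v_1 = N · v_2 = (1, 0, 0)ᵀ.

Sanity check: (A − (-1)·I) v_1 = (0, 0, 0)ᵀ = 0. ✓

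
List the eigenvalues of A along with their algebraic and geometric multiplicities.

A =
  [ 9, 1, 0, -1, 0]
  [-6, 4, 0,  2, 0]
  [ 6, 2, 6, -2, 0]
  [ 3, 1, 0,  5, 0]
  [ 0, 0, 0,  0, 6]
λ = 6: alg = 5, geom = 4

Step 1 — factor the characteristic polynomial to read off the algebraic multiplicities:
  χ_A(x) = (x - 6)^5

Step 2 — compute geometric multiplicities via the rank-nullity identity g(λ) = n − rank(A − λI):
  rank(A − (6)·I) = 1, so dim ker(A − (6)·I) = n − 1 = 4

Summary:
  λ = 6: algebraic multiplicity = 5, geometric multiplicity = 4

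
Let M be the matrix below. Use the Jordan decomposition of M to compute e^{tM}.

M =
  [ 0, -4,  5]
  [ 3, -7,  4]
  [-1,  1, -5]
e^{tM} =
  [-t^2*exp(-4*t)/2 + 4*t*exp(-4*t) + exp(-4*t), t^2*exp(-4*t)/2 - 4*t*exp(-4*t), -t^2*exp(-4*t)/2 + 5*t*exp(-4*t)]
  [-t^2*exp(-4*t)/2 + 3*t*exp(-4*t), t^2*exp(-4*t)/2 - 3*t*exp(-4*t) + exp(-4*t), -t^2*exp(-4*t)/2 + 4*t*exp(-4*t)]
  [-t*exp(-4*t), t*exp(-4*t), -t*exp(-4*t) + exp(-4*t)]

Strategy: write M = P · J · P⁻¹ where J is a Jordan canonical form, so e^{tM} = P · e^{tJ} · P⁻¹, and e^{tJ} can be computed block-by-block.

M has Jordan form
J =
  [-4,  1,  0]
  [ 0, -4,  1]
  [ 0,  0, -4]
(up to reordering of blocks).

Per-block formulas:
  For a 3×3 Jordan block J_3(-4): exp(t · J_3(-4)) = e^(-4t)·(I + t·N + (t^2/2)·N^2), where N is the 3×3 nilpotent shift.

After assembling e^{tJ} and conjugating by P, we get:

e^{tM} =
  [-t^2*exp(-4*t)/2 + 4*t*exp(-4*t) + exp(-4*t), t^2*exp(-4*t)/2 - 4*t*exp(-4*t), -t^2*exp(-4*t)/2 + 5*t*exp(-4*t)]
  [-t^2*exp(-4*t)/2 + 3*t*exp(-4*t), t^2*exp(-4*t)/2 - 3*t*exp(-4*t) + exp(-4*t), -t^2*exp(-4*t)/2 + 4*t*exp(-4*t)]
  [-t*exp(-4*t), t*exp(-4*t), -t*exp(-4*t) + exp(-4*t)]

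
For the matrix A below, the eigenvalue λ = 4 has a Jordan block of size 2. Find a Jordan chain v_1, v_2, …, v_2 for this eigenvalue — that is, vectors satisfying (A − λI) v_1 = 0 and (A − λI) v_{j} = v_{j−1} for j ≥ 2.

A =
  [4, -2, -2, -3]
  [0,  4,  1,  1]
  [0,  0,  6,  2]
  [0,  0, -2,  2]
A Jordan chain for λ = 4 of length 2:
v_1 = (-2, 0, 0, 0)ᵀ
v_2 = (0, 1, 0, 0)ᵀ

Let N = A − (4)·I. We want v_2 with N^2 v_2 = 0 but N^1 v_2 ≠ 0; then v_{j-1} := N · v_j for j = 2, …, 2.

Pick v_2 = (0, 1, 0, 0)ᵀ.
Then v_1 = N · v_2 = (-2, 0, 0, 0)ᵀ.

Sanity check: (A − (4)·I) v_1 = (0, 0, 0, 0)ᵀ = 0. ✓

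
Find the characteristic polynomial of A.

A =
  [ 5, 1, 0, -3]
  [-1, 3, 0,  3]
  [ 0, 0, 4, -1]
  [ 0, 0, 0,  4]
x^4 - 16*x^3 + 96*x^2 - 256*x + 256

Expanding det(x·I − A) (e.g. by cofactor expansion or by noting that A is similar to its Jordan form J, which has the same characteristic polynomial as A) gives
  χ_A(x) = x^4 - 16*x^3 + 96*x^2 - 256*x + 256
which factors as (x - 4)^4. The eigenvalues (with algebraic multiplicities) are λ = 4 with multiplicity 4.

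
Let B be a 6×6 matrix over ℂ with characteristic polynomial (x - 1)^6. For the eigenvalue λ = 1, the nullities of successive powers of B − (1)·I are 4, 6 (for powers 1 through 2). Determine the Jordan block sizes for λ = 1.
Block sizes for λ = 1: [2, 2, 1, 1]

From the dimensions of kernels of powers, the number of Jordan blocks of size at least j is d_j − d_{j−1} where d_j = dim ker(N^j) (with d_0 = 0). Computing the differences gives [4, 2].
The number of blocks of size exactly k is (#blocks of size ≥ k) − (#blocks of size ≥ k + 1), so the partition is: 2 block(s) of size 1, 2 block(s) of size 2.
In nonincreasing order the block sizes are [2, 2, 1, 1].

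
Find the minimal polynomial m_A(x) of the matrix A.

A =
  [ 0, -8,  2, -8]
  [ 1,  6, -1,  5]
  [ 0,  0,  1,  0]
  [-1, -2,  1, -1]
x^4 - 6*x^3 + 9*x^2 - 4*x

The characteristic polynomial is χ_A(x) = x*(x - 4)*(x - 1)^2, so the eigenvalues are known. The minimal polynomial is
  m_A(x) = Π_λ (x − λ)^{k_λ}
where k_λ is the size of the *largest* Jordan block for λ (equivalently, the smallest k with (A − λI)^k v = 0 for every generalised eigenvector v of λ).

  λ = 0: largest Jordan block has size 1, contributing (x − 0)
  λ = 1: largest Jordan block has size 2, contributing (x − 1)^2
  λ = 4: largest Jordan block has size 1, contributing (x − 4)

So m_A(x) = x*(x - 4)*(x - 1)^2 = x^4 - 6*x^3 + 9*x^2 - 4*x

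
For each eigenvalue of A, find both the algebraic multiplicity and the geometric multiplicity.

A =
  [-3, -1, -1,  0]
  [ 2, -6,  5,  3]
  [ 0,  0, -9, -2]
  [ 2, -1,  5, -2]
λ = -5: alg = 4, geom = 2

Step 1 — factor the characteristic polynomial to read off the algebraic multiplicities:
  χ_A(x) = (x + 5)^4

Step 2 — compute geometric multiplicities via the rank-nullity identity g(λ) = n − rank(A − λI):
  rank(A − (-5)·I) = 2, so dim ker(A − (-5)·I) = n − 2 = 2

Summary:
  λ = -5: algebraic multiplicity = 4, geometric multiplicity = 2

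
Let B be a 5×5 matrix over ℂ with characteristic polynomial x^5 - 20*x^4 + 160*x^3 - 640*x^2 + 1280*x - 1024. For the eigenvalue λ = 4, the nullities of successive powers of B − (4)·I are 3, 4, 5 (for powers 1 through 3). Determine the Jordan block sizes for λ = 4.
Block sizes for λ = 4: [3, 1, 1]

From the dimensions of kernels of powers, the number of Jordan blocks of size at least j is d_j − d_{j−1} where d_j = dim ker(N^j) (with d_0 = 0). Computing the differences gives [3, 1, 1].
The number of blocks of size exactly k is (#blocks of size ≥ k) − (#blocks of size ≥ k + 1), so the partition is: 2 block(s) of size 1, 1 block(s) of size 3.
In nonincreasing order the block sizes are [3, 1, 1].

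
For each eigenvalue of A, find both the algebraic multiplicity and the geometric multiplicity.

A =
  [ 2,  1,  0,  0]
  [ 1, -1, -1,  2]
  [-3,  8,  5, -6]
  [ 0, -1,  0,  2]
λ = 2: alg = 4, geom = 2

Step 1 — factor the characteristic polynomial to read off the algebraic multiplicities:
  χ_A(x) = (x - 2)^4

Step 2 — compute geometric multiplicities via the rank-nullity identity g(λ) = n − rank(A − λI):
  rank(A − (2)·I) = 2, so dim ker(A − (2)·I) = n − 2 = 2

Summary:
  λ = 2: algebraic multiplicity = 4, geometric multiplicity = 2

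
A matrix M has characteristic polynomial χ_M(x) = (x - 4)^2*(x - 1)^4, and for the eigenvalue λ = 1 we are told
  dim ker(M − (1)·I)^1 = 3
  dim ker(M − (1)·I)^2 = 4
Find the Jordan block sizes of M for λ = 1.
Block sizes for λ = 1: [2, 1, 1]

From the dimensions of kernels of powers, the number of Jordan blocks of size at least j is d_j − d_{j−1} where d_j = dim ker(N^j) (with d_0 = 0). Computing the differences gives [3, 1].
The number of blocks of size exactly k is (#blocks of size ≥ k) − (#blocks of size ≥ k + 1), so the partition is: 2 block(s) of size 1, 1 block(s) of size 2.
In nonincreasing order the block sizes are [2, 1, 1].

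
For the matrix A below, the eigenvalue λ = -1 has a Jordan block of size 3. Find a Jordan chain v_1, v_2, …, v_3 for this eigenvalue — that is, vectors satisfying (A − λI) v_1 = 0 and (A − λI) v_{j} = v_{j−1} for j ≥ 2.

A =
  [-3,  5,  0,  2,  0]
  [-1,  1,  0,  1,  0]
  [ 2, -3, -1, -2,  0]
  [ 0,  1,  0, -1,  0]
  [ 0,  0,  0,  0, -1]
A Jordan chain for λ = -1 of length 3:
v_1 = (-1, 0, -1, -1, 0)ᵀ
v_2 = (-2, -1, 2, 0, 0)ᵀ
v_3 = (1, 0, 0, 0, 0)ᵀ

Let N = A − (-1)·I. We want v_3 with N^3 v_3 = 0 but N^2 v_3 ≠ 0; then v_{j-1} := N · v_j for j = 3, …, 2.

Pick v_3 = (1, 0, 0, 0, 0)ᵀ.
Then v_2 = N · v_3 = (-2, -1, 2, 0, 0)ᵀ.
Then v_1 = N · v_2 = (-1, 0, -1, -1, 0)ᵀ.

Sanity check: (A − (-1)·I) v_1 = (0, 0, 0, 0, 0)ᵀ = 0. ✓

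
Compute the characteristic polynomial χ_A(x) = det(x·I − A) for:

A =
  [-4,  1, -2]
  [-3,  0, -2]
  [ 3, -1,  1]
x^3 + 3*x^2 + 3*x + 1

Expanding det(x·I − A) (e.g. by cofactor expansion or by noting that A is similar to its Jordan form J, which has the same characteristic polynomial as A) gives
  χ_A(x) = x^3 + 3*x^2 + 3*x + 1
which factors as (x + 1)^3. The eigenvalues (with algebraic multiplicities) are λ = -1 with multiplicity 3.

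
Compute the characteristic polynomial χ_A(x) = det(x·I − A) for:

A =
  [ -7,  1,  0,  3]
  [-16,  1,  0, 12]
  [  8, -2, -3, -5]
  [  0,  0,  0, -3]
x^4 + 12*x^3 + 54*x^2 + 108*x + 81

Expanding det(x·I − A) (e.g. by cofactor expansion or by noting that A is similar to its Jordan form J, which has the same characteristic polynomial as A) gives
  χ_A(x) = x^4 + 12*x^3 + 54*x^2 + 108*x + 81
which factors as (x + 3)^4. The eigenvalues (with algebraic multiplicities) are λ = -3 with multiplicity 4.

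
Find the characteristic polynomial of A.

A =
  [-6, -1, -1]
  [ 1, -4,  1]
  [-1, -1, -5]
x^3 + 15*x^2 + 75*x + 125

Expanding det(x·I − A) (e.g. by cofactor expansion or by noting that A is similar to its Jordan form J, which has the same characteristic polynomial as A) gives
  χ_A(x) = x^3 + 15*x^2 + 75*x + 125
which factors as (x + 5)^3. The eigenvalues (with algebraic multiplicities) are λ = -5 with multiplicity 3.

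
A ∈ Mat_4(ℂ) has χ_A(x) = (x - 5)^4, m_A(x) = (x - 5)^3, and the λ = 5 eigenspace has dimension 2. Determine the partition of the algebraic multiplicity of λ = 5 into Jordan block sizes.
Block sizes for λ = 5: [3, 1]

Step 1 — from the characteristic polynomial, algebraic multiplicity of λ = 5 is 4. From dim ker(A − (5)·I) = 2, there are exactly 2 Jordan blocks for λ = 5.
Step 2 — from the minimal polynomial, the factor (x − 5)^3 tells us the largest block for λ = 5 has size 3.
Step 3 — with total size 4, 2 blocks, and largest block 3, the block sizes (in nonincreasing order) are [3, 1].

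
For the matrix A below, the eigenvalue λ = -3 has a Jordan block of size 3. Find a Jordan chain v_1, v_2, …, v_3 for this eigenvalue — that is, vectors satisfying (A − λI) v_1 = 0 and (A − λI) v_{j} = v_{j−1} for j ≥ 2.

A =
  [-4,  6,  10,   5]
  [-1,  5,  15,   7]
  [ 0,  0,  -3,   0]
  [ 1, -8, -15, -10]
A Jordan chain for λ = -3 of length 3:
v_1 = (2, 2, 0, -2)ᵀ
v_2 = (6, 8, 0, -8)ᵀ
v_3 = (0, 1, 0, 0)ᵀ

Let N = A − (-3)·I. We want v_3 with N^3 v_3 = 0 but N^2 v_3 ≠ 0; then v_{j-1} := N · v_j for j = 3, …, 2.

Pick v_3 = (0, 1, 0, 0)ᵀ.
Then v_2 = N · v_3 = (6, 8, 0, -8)ᵀ.
Then v_1 = N · v_2 = (2, 2, 0, -2)ᵀ.

Sanity check: (A − (-3)·I) v_1 = (0, 0, 0, 0)ᵀ = 0. ✓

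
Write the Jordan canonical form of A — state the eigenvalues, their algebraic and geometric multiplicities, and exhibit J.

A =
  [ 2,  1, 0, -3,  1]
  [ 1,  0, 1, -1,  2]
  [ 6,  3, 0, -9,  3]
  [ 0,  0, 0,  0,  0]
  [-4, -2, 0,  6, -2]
J_3(0) ⊕ J_1(0) ⊕ J_1(0)

The characteristic polynomial is
  det(x·I − A) = x^5

Eigenvalues and multiplicities (the geometric multiplicity of λ is n − rank(A − λI), which equals the number of Jordan blocks for λ):
  λ = 0: algebraic multiplicity = 5, geometric multiplicity = 3

Determining the block sizes for each eigenvalue:
  λ = 0: with am = 5 and gm = 3, the partition is not yet determined (e.g. several partitions of 5 into 3 parts exist). Let N = A − (0)·I. Computing rank(N^1) = 2, rank(N^2) = 1, rank(N^3) = 0; the number of blocks of size ≥ j is rank(N^{j−1}) − rank(N^j), giving [3, 1, 1]. So we have 1 block(s) of size 3, 2 block(s) of size 1 → block sizes [3, 1, 1]

Assembling the blocks gives a Jordan form
J =
  [0, 1, 0, 0, 0]
  [0, 0, 1, 0, 0]
  [0, 0, 0, 0, 0]
  [0, 0, 0, 0, 0]
  [0, 0, 0, 0, 0]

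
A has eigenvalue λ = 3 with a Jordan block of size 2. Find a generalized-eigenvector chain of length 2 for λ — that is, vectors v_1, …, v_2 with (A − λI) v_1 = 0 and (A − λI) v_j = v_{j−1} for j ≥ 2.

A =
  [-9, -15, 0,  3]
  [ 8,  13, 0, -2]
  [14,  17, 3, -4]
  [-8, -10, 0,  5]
A Jordan chain for λ = 3 of length 2:
v_1 = (-12, 8, 14, -8)ᵀ
v_2 = (1, 0, 0, 0)ᵀ

Let N = A − (3)·I. We want v_2 with N^2 v_2 = 0 but N^1 v_2 ≠ 0; then v_{j-1} := N · v_j for j = 2, …, 2.

Pick v_2 = (1, 0, 0, 0)ᵀ.
Then v_1 = N · v_2 = (-12, 8, 14, -8)ᵀ.

Sanity check: (A − (3)·I) v_1 = (0, 0, 0, 0)ᵀ = 0. ✓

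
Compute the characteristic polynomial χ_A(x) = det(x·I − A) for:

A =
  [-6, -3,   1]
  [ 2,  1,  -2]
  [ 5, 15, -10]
x^3 + 15*x^2 + 75*x + 125

Expanding det(x·I − A) (e.g. by cofactor expansion or by noting that A is similar to its Jordan form J, which has the same characteristic polynomial as A) gives
  χ_A(x) = x^3 + 15*x^2 + 75*x + 125
which factors as (x + 5)^3. The eigenvalues (with algebraic multiplicities) are λ = -5 with multiplicity 3.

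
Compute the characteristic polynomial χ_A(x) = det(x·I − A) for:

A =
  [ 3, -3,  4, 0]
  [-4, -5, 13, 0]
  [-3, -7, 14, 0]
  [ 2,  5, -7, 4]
x^4 - 16*x^3 + 96*x^2 - 256*x + 256

Expanding det(x·I − A) (e.g. by cofactor expansion or by noting that A is similar to its Jordan form J, which has the same characteristic polynomial as A) gives
  χ_A(x) = x^4 - 16*x^3 + 96*x^2 - 256*x + 256
which factors as (x - 4)^4. The eigenvalues (with algebraic multiplicities) are λ = 4 with multiplicity 4.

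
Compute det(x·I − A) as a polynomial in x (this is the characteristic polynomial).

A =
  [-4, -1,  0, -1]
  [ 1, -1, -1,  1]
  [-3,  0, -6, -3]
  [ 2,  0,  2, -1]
x^4 + 12*x^3 + 54*x^2 + 108*x + 81

Expanding det(x·I − A) (e.g. by cofactor expansion or by noting that A is similar to its Jordan form J, which has the same characteristic polynomial as A) gives
  χ_A(x) = x^4 + 12*x^3 + 54*x^2 + 108*x + 81
which factors as (x + 3)^4. The eigenvalues (with algebraic multiplicities) are λ = -3 with multiplicity 4.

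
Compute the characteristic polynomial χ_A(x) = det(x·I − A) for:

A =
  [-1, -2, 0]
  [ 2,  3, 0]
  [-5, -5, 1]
x^3 - 3*x^2 + 3*x - 1

Expanding det(x·I − A) (e.g. by cofactor expansion or by noting that A is similar to its Jordan form J, which has the same characteristic polynomial as A) gives
  χ_A(x) = x^3 - 3*x^2 + 3*x - 1
which factors as (x - 1)^3. The eigenvalues (with algebraic multiplicities) are λ = 1 with multiplicity 3.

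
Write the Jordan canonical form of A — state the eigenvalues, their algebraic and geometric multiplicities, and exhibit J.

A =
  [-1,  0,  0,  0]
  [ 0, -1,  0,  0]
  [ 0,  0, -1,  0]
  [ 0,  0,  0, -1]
J_1(-1) ⊕ J_1(-1) ⊕ J_1(-1) ⊕ J_1(-1)

The characteristic polynomial is
  det(x·I − A) = x^4 + 4*x^3 + 6*x^2 + 4*x + 1 = (x + 1)^4

Eigenvalues and multiplicities (the geometric multiplicity of λ is n − rank(A − λI), which equals the number of Jordan blocks for λ):
  λ = -1: algebraic multiplicity = 4, geometric multiplicity = 4

Determining the block sizes for each eigenvalue:
  λ = -1: gm = am = 4, so every block has size 1 → block sizes [1, 1, 1, 1]

Assembling the blocks gives a Jordan form
J =
  [-1,  0,  0,  0]
  [ 0, -1,  0,  0]
  [ 0,  0, -1,  0]
  [ 0,  0,  0, -1]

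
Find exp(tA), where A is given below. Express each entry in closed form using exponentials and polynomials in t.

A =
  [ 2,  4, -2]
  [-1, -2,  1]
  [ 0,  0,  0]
e^{tA} =
  [2*t + 1, 4*t, -2*t]
  [-t, 1 - 2*t, t]
  [0, 0, 1]

Strategy: write A = P · J · P⁻¹ where J is a Jordan canonical form, so e^{tA} = P · e^{tJ} · P⁻¹, and e^{tJ} can be computed block-by-block.

A has Jordan form
J =
  [0, 1, 0]
  [0, 0, 0]
  [0, 0, 0]
(up to reordering of blocks).

Per-block formulas:
  For a 2×2 Jordan block J_2(0): exp(t · J_2(0)) = e^(0t)·(I + t·N), where N is the 2×2 nilpotent shift.
  For a 1×1 block at λ = 0: exp(t · [0]) = [e^(0t)].

After assembling e^{tJ} and conjugating by P, we get:

e^{tA} =
  [2*t + 1, 4*t, -2*t]
  [-t, 1 - 2*t, t]
  [0, 0, 1]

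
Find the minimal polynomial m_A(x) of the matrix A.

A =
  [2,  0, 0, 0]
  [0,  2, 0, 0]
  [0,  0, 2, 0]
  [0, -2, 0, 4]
x^2 - 6*x + 8

The characteristic polynomial is χ_A(x) = (x - 4)*(x - 2)^3, so the eigenvalues are known. The minimal polynomial is
  m_A(x) = Π_λ (x − λ)^{k_λ}
where k_λ is the size of the *largest* Jordan block for λ (equivalently, the smallest k with (A − λI)^k v = 0 for every generalised eigenvector v of λ).

  λ = 2: largest Jordan block has size 1, contributing (x − 2)
  λ = 4: largest Jordan block has size 1, contributing (x − 4)

So m_A(x) = (x - 4)*(x - 2) = x^2 - 6*x + 8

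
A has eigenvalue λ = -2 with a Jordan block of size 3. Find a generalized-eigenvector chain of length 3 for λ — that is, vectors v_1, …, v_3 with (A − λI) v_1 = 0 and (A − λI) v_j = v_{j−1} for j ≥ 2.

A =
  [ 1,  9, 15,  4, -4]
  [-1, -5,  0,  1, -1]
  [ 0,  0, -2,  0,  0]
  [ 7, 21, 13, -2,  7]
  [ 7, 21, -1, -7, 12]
A Jordan chain for λ = -2 of length 3:
v_1 = (-3, 1, 0, 0, 0)ᵀ
v_2 = (-1, 0, 0, 1, 1)ᵀ
v_3 = (2, 0, -1, 2, 0)ᵀ

Let N = A − (-2)·I. We want v_3 with N^3 v_3 = 0 but N^2 v_3 ≠ 0; then v_{j-1} := N · v_j for j = 3, …, 2.

Pick v_3 = (2, 0, -1, 2, 0)ᵀ.
Then v_2 = N · v_3 = (-1, 0, 0, 1, 1)ᵀ.
Then v_1 = N · v_2 = (-3, 1, 0, 0, 0)ᵀ.

Sanity check: (A − (-2)·I) v_1 = (0, 0, 0, 0, 0)ᵀ = 0. ✓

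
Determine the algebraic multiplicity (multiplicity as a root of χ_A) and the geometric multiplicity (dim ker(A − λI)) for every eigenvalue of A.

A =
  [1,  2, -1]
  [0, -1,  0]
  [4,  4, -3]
λ = -1: alg = 3, geom = 2

Step 1 — factor the characteristic polynomial to read off the algebraic multiplicities:
  χ_A(x) = (x + 1)^3

Step 2 — compute geometric multiplicities via the rank-nullity identity g(λ) = n − rank(A − λI):
  rank(A − (-1)·I) = 1, so dim ker(A − (-1)·I) = n − 1 = 2

Summary:
  λ = -1: algebraic multiplicity = 3, geometric multiplicity = 2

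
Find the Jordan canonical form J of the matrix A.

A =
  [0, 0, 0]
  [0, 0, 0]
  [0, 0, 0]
J_1(0) ⊕ J_1(0) ⊕ J_1(0)

The characteristic polynomial is
  det(x·I − A) = x^3

Eigenvalues and multiplicities (the geometric multiplicity of λ is n − rank(A − λI), which equals the number of Jordan blocks for λ):
  λ = 0: algebraic multiplicity = 3, geometric multiplicity = 3

Determining the block sizes for each eigenvalue:
  λ = 0: gm = am = 3, so every block has size 1 → block sizes [1, 1, 1]

Assembling the blocks gives a Jordan form
J =
  [0, 0, 0]
  [0, 0, 0]
  [0, 0, 0]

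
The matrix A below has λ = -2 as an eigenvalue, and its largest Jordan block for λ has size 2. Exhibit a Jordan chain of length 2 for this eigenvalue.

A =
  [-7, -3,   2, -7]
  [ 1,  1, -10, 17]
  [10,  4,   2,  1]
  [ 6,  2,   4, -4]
A Jordan chain for λ = -2 of length 2:
v_1 = (-5, 1, 10, 6)ᵀ
v_2 = (1, 0, 0, 0)ᵀ

Let N = A − (-2)·I. We want v_2 with N^2 v_2 = 0 but N^1 v_2 ≠ 0; then v_{j-1} := N · v_j for j = 2, …, 2.

Pick v_2 = (1, 0, 0, 0)ᵀ.
Then v_1 = N · v_2 = (-5, 1, 10, 6)ᵀ.

Sanity check: (A − (-2)·I) v_1 = (0, 0, 0, 0)ᵀ = 0. ✓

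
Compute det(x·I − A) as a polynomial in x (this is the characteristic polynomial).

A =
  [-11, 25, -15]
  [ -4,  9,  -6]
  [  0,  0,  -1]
x^3 + 3*x^2 + 3*x + 1

Expanding det(x·I − A) (e.g. by cofactor expansion or by noting that A is similar to its Jordan form J, which has the same characteristic polynomial as A) gives
  χ_A(x) = x^3 + 3*x^2 + 3*x + 1
which factors as (x + 1)^3. The eigenvalues (with algebraic multiplicities) are λ = -1 with multiplicity 3.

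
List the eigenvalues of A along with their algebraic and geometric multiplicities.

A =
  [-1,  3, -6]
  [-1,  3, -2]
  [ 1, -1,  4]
λ = 2: alg = 3, geom = 2

Step 1 — factor the characteristic polynomial to read off the algebraic multiplicities:
  χ_A(x) = (x - 2)^3

Step 2 — compute geometric multiplicities via the rank-nullity identity g(λ) = n − rank(A − λI):
  rank(A − (2)·I) = 1, so dim ker(A − (2)·I) = n − 1 = 2

Summary:
  λ = 2: algebraic multiplicity = 3, geometric multiplicity = 2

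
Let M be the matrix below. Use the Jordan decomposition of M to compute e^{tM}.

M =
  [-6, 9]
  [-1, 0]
e^{tM} =
  [-3*t*exp(-3*t) + exp(-3*t), 9*t*exp(-3*t)]
  [-t*exp(-3*t), 3*t*exp(-3*t) + exp(-3*t)]

Strategy: write M = P · J · P⁻¹ where J is a Jordan canonical form, so e^{tM} = P · e^{tJ} · P⁻¹, and e^{tJ} can be computed block-by-block.

M has Jordan form
J =
  [-3,  1]
  [ 0, -3]
(up to reordering of blocks).

Per-block formulas:
  For a 2×2 Jordan block J_2(-3): exp(t · J_2(-3)) = e^(-3t)·(I + t·N), where N is the 2×2 nilpotent shift.

After assembling e^{tJ} and conjugating by P, we get:

e^{tM} =
  [-3*t*exp(-3*t) + exp(-3*t), 9*t*exp(-3*t)]
  [-t*exp(-3*t), 3*t*exp(-3*t) + exp(-3*t)]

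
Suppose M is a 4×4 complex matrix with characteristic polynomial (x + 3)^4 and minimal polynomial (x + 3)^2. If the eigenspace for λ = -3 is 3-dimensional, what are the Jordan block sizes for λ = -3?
Block sizes for λ = -3: [2, 1, 1]

Step 1 — from the characteristic polynomial, algebraic multiplicity of λ = -3 is 4. From dim ker(M − (-3)·I) = 3, there are exactly 3 Jordan blocks for λ = -3.
Step 2 — from the minimal polynomial, the factor (x + 3)^2 tells us the largest block for λ = -3 has size 2.
Step 3 — with total size 4, 3 blocks, and largest block 2, the block sizes (in nonincreasing order) are [2, 1, 1].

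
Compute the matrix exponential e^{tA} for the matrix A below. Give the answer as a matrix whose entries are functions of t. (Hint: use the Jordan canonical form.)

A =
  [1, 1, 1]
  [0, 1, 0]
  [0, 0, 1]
e^{tA} =
  [exp(t), t*exp(t), t*exp(t)]
  [0, exp(t), 0]
  [0, 0, exp(t)]

Strategy: write A = P · J · P⁻¹ where J is a Jordan canonical form, so e^{tA} = P · e^{tJ} · P⁻¹, and e^{tJ} can be computed block-by-block.

A has Jordan form
J =
  [1, 1, 0]
  [0, 1, 0]
  [0, 0, 1]
(up to reordering of blocks).

Per-block formulas:
  For a 2×2 Jordan block J_2(1): exp(t · J_2(1)) = e^(1t)·(I + t·N), where N is the 2×2 nilpotent shift.
  For a 1×1 block at λ = 1: exp(t · [1]) = [e^(1t)].

After assembling e^{tJ} and conjugating by P, we get:

e^{tA} =
  [exp(t), t*exp(t), t*exp(t)]
  [0, exp(t), 0]
  [0, 0, exp(t)]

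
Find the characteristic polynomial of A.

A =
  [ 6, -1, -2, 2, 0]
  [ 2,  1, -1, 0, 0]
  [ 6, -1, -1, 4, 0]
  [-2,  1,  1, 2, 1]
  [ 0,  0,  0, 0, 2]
x^5 - 10*x^4 + 40*x^3 - 80*x^2 + 80*x - 32

Expanding det(x·I − A) (e.g. by cofactor expansion or by noting that A is similar to its Jordan form J, which has the same characteristic polynomial as A) gives
  χ_A(x) = x^5 - 10*x^4 + 40*x^3 - 80*x^2 + 80*x - 32
which factors as (x - 2)^5. The eigenvalues (with algebraic multiplicities) are λ = 2 with multiplicity 5.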